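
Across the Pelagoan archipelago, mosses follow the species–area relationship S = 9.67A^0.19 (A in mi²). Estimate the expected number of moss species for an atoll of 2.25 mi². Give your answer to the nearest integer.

S = 9.67 × 2.25^0.19
ln S = ln 9.67 + 0.19 × ln 2.25 = 2.2690 + 0.19 × 0.8109 = 2.4231
S = e^2.4231 ≈ 11.28

11 species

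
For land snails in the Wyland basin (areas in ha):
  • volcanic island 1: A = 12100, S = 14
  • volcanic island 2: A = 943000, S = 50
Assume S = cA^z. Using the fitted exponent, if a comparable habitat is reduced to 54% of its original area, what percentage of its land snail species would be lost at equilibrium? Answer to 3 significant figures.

z = ln(50/14) / ln(943000/12100) = 1.2730 / 4.3559 = 0.2922
S_new/S_old = (A_new/A_old)^z = 0.54^0.2922 = exp(0.2922 × -0.6162) = 0.8352
Fraction lost = 1 − 0.8352 = 0.1648

16.5%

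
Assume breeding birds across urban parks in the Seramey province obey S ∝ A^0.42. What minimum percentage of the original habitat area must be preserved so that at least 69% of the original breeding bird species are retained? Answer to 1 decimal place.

Need (A_new/A_old)^0.42 = 0.69, so A_new/A_old = 0.69^(1/0.42) = 0.69^2.381
ln(A_new/A_old) = ln 0.69 / 0.42 = -0.3711 / 0.42 = -0.8835
A_new/A_old = e^-0.8835 ≈ 0.4133

41.3%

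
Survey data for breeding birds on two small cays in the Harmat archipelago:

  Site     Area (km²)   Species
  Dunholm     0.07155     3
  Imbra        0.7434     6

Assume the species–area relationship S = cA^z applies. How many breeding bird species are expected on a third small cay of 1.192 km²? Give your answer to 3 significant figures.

6.90

z = ln(6/3) / ln(0.7434/0.07155) = 0.6931 / 2.3408 = 0.2961
c = 3 / 0.07155^0.2961 = 3 / 0.458 = 6.551
S₃ = 6.551 × 1.192^0.2961 = 6.551 × 1.053 ≈ 6.9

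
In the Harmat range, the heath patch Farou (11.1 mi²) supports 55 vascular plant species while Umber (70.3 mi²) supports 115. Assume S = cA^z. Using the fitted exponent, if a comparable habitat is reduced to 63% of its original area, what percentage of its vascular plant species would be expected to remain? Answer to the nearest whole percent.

z = ln(115/55) / ln(70.3/11.1) = 0.7376 / 1.8458 = 0.3996
S_new/S_old = (A_new/A_old)^z = 0.63^0.3996 = exp(0.3996 × -0.4620) = 0.8314

83%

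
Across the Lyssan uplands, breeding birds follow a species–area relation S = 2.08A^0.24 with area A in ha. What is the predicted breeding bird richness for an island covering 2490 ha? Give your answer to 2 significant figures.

S = 2.08 × 2490^0.24
ln S = ln 2.08 + 0.24 × ln 2490 = 0.7324 + 0.24 × 7.8200 = 2.6092
S = e^2.6092 ≈ 13.59

14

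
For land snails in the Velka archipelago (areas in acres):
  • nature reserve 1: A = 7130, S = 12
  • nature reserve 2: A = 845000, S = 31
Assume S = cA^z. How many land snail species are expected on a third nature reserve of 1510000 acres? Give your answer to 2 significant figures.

z = ln(31/12) / ln(845000/7130) = 0.9491 / 4.7750 = 0.1988
c = 12 / 7130^0.1988 = 12 / 5.832 = 2.058
S₃ = 2.058 × 1510000^0.1988 = 2.058 × 16.91 ≈ 34.79

35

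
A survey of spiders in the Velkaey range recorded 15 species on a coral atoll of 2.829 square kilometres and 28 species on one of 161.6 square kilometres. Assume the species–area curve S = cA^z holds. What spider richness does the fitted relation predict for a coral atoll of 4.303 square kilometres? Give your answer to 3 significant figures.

16.0

z = ln(28/15) / ln(161.6/2.829) = 0.6242 / 4.0452 = 0.1543
c = 15 / 2.829^0.1543 = 15 / 1.174 = 12.78
S₃ = 12.78 × 4.303^0.1543 = 12.78 × 1.253 ≈ 16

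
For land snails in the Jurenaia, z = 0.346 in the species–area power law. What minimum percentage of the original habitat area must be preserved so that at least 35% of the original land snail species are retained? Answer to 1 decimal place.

Need (A_new/A_old)^0.346 = 0.35, so A_new/A_old = 0.35^(1/0.346) = 0.35^2.89
ln(A_new/A_old) = ln 0.35 / 0.346 = -1.0498 / 0.346 = -3.0342
A_new/A_old = e^-3.0342 ≈ 0.04811

4.8%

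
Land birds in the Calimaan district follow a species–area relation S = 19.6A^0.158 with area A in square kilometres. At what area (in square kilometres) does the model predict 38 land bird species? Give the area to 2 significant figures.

38 = 19.6 × A^0.158  ⇒  A^0.158 = 38/19.6 = 1.939
ln A = ln(1.939) / 0.158 = 0.6621 / 0.158 = 4.1902
A = e^4.1902 ≈ 66.04 square kilometres

66 square kilometres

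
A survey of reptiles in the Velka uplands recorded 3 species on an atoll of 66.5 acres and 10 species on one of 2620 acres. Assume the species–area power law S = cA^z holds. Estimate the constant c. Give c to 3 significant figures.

0.758

z = ln(S₂/S₁) / ln(A₂/A₁) = ln(10/3) / ln(2620/66.5) = 1.2040 / 3.6737 = 0.3277
c = S₁ / A₁^z = 3 / 66.5^0.3277 = 3 / 3.957 = 0.7581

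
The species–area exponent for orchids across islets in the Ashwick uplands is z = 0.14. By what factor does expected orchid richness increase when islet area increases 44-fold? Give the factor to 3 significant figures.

1.70

S₂/S₁ = (A₂/A₁)^z = 44^0.14
ln(S₂/S₁) = 0.14 × ln 44 = 0.14 × 3.7842 = 0.5298
S₂/S₁ = e^0.5298 ≈ 1.699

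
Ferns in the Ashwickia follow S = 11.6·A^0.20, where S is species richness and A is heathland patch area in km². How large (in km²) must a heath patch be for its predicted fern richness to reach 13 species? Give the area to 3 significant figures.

13 = 11.6 × A^0.2  ⇒  A^0.2 = 13/11.6 = 1.121
ln A = ln(1.121) / 0.2 = 0.1139 / 0.2 = 0.5697
A = e^0.5697 ≈ 1.768 km²

1.77 km²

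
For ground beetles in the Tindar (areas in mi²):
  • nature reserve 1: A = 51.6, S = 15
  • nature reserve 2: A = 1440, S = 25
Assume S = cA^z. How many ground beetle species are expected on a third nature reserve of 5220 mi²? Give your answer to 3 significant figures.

30.5

z = ln(25/15) / ln(1440/51.6) = 0.5108 / 3.3289 = 0.1535
c = 15 / 51.6^0.1535 = 15 / 1.832 = 8.19
S₃ = 8.19 × 5220^0.1535 = 8.19 × 3.72 ≈ 30.46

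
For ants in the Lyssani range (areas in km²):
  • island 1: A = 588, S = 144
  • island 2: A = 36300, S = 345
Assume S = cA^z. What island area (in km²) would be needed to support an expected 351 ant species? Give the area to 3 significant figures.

39400 km²

z = ln(345/144) / ln(36300/588) = 0.8737 / 4.1228 = 0.2119
c = 144 / 588^0.2119 = 144 / 3.863 = 37.28
A = (351/37.28)^(1/0.2119) ⇒ ln A = ln(9.415)/0.2119 = 10.5809
A = e^10.5809 ≈ 39377 km²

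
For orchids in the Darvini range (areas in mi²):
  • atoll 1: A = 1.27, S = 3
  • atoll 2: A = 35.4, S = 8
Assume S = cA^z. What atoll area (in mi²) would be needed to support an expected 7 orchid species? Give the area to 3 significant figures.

22.5 mi²

z = ln(8/3) / ln(35.4/1.27) = 0.9808 / 3.3277 = 0.2947
c = 3 / 1.27^0.2947 = 3 / 1.073 = 2.796
A = (7/2.796)^(1/0.2947) ⇒ ln A = ln(2.504)/0.2947 = 3.1137
A = e^3.1137 ≈ 22.5 mi²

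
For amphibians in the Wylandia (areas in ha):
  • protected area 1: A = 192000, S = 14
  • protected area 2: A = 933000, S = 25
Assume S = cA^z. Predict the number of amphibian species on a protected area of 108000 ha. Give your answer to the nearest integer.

z = ln(25/14) / ln(933000/192000) = 0.5798 / 1.5809 = 0.3668
c = 14 / 192000^0.3668 = 14 / 86.64 = 0.1616
S₃ = 0.1616 × 108000^0.3668 = 0.1616 × 70.16 ≈ 11.34

11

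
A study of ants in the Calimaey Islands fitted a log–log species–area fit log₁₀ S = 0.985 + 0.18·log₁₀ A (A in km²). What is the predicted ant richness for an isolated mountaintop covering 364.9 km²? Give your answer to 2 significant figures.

28

S = 9.661 × 364.9^0.18 = 9.661 × 2.892 ≈ 27.94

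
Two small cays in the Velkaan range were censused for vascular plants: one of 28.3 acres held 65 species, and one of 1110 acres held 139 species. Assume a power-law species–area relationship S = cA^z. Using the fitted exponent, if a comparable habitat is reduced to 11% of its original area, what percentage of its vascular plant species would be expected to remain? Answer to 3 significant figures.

z = ln(139/65) / ln(1110/28.3) = 0.7601 / 3.6693 = 0.2072
S_new/S_old = (A_new/A_old)^z = 0.11^0.2072 = exp(0.2072 × -2.2073) = 0.633

63.3%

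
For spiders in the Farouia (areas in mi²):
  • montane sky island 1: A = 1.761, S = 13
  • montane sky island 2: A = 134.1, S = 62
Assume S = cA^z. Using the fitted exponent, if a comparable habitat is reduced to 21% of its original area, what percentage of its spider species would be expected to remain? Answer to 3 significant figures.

z = ln(62/13) / ln(134.1/1.761) = 1.5622 / 4.3327 = 0.3606
S_new/S_old = (A_new/A_old)^z = 0.21^0.3606 = exp(0.3606 × -1.5606) = 0.5697

57.0%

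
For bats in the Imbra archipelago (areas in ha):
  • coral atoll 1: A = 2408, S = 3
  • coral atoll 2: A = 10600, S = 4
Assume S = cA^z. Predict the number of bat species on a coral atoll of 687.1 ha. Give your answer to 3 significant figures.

z = ln(4/3) / ln(10600/2408) = 0.2877 / 1.4821 = 0.1941
c = 3 / 2408^0.1941 = 3 / 4.533 = 0.6618
S₃ = 0.6618 × 687.1^0.1941 = 0.6618 × 3.554 ≈ 2.352

2.35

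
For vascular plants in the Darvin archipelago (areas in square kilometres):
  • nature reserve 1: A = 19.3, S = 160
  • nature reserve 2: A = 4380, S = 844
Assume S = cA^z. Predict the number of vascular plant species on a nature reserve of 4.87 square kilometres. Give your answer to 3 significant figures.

z = ln(844/160) / ln(4380/19.3) = 1.6630 / 5.4247 = 0.3066
c = 160 / 19.3^0.3066 = 160 / 2.478 = 64.57
S₃ = 64.57 × 4.87^0.3066 = 64.57 × 1.625 ≈ 104.9

105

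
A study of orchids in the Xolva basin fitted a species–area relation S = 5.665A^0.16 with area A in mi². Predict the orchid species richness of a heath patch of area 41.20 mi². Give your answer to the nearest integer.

S = 5.665 × 41.2^0.16
ln S = ln 5.665 + 0.16 × ln 41.2 = 1.7343 + 0.16 × 3.7184 = 2.3293
S = e^2.3293 ≈ 10.27

10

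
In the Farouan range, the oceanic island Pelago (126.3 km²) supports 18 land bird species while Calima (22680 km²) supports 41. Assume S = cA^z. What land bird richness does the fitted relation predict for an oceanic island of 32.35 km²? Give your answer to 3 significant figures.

z = ln(41/18) / ln(22680/126.3) = 0.8232 / 5.1906 = 0.1586
c = 18 / 126.3^0.1586 = 18 / 2.154 = 8.356
S₃ = 8.356 × 32.35^0.1586 = 8.356 × 1.736 ≈ 14.5

14.5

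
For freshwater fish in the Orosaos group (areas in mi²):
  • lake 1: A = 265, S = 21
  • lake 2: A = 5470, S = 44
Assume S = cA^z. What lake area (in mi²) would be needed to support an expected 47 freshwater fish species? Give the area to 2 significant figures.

z = ln(44/21) / ln(5470/265) = 0.7397 / 3.0273 = 0.2443
c = 21 / 265^0.2443 = 21 / 3.909 = 5.372
A = (47/5.372)^(1/0.2443) ⇒ ln A = ln(8.749)/0.2443 = 8.8770
A = e^8.8770 ≈ 7165 mi²

7200 mi²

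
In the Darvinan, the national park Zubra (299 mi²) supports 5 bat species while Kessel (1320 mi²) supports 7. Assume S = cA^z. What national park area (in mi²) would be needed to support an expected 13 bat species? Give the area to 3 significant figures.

20300 mi²

z = ln(7/5) / ln(1320/299) = 0.3365 / 1.4849 = 0.2266
c = 5 / 299^0.2266 = 5 / 3.639 = 1.374
A = (13/1.374)^(1/0.2266) ⇒ ln A = ln(9.461)/0.2266 = 9.9174
A = e^9.9174 ≈ 20280 mi²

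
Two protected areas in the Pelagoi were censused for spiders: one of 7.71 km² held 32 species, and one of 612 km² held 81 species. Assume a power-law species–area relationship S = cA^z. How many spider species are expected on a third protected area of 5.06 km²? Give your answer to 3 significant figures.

z = ln(81/32) / ln(612/7.71) = 0.9287 / 4.3742 = 0.2123
c = 32 / 7.71^0.2123 = 32 / 1.543 = 20.74
S₃ = 20.74 × 5.06^0.2123 = 20.74 × 1.411 ≈ 29.26

29.3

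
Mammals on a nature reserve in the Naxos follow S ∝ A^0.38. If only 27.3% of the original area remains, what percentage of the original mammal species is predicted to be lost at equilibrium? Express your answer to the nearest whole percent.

S_new/S_old = (A_new/A_old)^z = 0.273^0.38
= exp(0.38 × ln 0.273) = exp(0.38 × -1.2983) = exp(-0.4933) ≈ 0.6106
Fraction lost = 1 − 0.6106 = 0.3894

39%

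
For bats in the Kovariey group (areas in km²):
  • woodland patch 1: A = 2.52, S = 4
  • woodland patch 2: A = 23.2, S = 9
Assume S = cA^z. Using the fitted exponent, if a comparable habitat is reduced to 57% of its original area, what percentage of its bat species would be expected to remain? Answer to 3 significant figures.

81.4%

z = ln(9/4) / ln(23.2/2.52) = 0.8109 / 2.2199 = 0.3653
S_new/S_old = (A_new/A_old)^z = 0.57^0.3653 = exp(0.3653 × -0.5621) = 0.8144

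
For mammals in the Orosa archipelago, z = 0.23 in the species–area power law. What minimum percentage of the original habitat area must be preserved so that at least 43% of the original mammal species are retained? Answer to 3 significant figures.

2.55%

Need (A_new/A_old)^0.23 = 0.43, so A_new/A_old = 0.43^(1/0.23) = 0.43^4.348
ln(A_new/A_old) = ln 0.43 / 0.23 = -0.8440 / 0.23 = -3.6694
A_new/A_old = e^-3.6694 ≈ 0.02549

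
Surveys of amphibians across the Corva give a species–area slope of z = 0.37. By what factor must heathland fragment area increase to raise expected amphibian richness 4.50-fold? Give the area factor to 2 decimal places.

(A₂/A₁)^0.37 = 4.5, so A₂/A₁ = 4.5^(1/0.37) = 4.5^2.703
ln(A₂/A₁) = ln 4.5 / 0.37 = 1.5041 / 0.37 = 4.0651
A₂/A₁ = e^4.0651 ≈ 58.27

58.27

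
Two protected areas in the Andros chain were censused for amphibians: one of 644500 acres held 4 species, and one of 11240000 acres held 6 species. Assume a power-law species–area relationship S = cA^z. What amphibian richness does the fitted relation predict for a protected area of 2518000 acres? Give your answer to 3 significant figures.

4.85

z = ln(6/4) / ln(11240000/644500) = 0.4055 / 2.8588 = 0.1418
c = 4 / 644500^0.1418 = 4 / 6.667 = 0.6
S₃ = 0.6 × 2518000^0.1418 = 0.6 × 8.089 ≈ 4.853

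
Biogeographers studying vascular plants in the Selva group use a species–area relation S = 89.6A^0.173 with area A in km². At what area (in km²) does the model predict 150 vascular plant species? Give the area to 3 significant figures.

19.7 km²

150 = 89.6 × A^0.173  ⇒  A^0.173 = 150/89.6 = 1.674
ln A = ln(1.674) / 0.173 = 0.5153 / 0.173 = 2.9785
A = e^2.9785 ≈ 19.66 km²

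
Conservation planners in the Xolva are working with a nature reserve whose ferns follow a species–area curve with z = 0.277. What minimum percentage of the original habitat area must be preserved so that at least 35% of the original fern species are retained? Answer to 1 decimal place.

2.3%

Need (A_new/A_old)^0.277 = 0.35, so A_new/A_old = 0.35^(1/0.277) = 0.35^3.61
ln(A_new/A_old) = ln 0.35 / 0.277 = -1.0498 / 0.277 = -3.7900
A_new/A_old = e^-3.7900 ≈ 0.0226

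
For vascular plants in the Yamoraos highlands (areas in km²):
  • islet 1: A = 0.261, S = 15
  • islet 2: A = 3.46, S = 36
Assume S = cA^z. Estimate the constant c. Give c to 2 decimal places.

23.64

z = ln(S₂/S₁) / ln(A₂/A₁) = ln(36/15) / ln(3.46/0.261) = 0.8755 / 2.5845 = 0.3387
c = S₁ / A₁^z = 15 / 0.261^0.3387 = 15 / 0.6344 = 23.64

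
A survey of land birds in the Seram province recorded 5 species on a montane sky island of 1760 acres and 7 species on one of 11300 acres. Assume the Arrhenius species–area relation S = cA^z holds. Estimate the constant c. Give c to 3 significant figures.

z = ln(S₂/S₁) / ln(A₂/A₁) = ln(7/5) / ln(11300/1760) = 0.3365 / 1.8595 = 0.1809
c = S₁ / A₁^z = 5 / 1760^0.1809 = 5 / 3.866 = 1.293

1.29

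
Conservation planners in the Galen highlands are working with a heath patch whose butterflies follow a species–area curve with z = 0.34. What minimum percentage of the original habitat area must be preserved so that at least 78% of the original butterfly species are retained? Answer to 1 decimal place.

48.2%

Need (A_new/A_old)^0.34 = 0.78, so A_new/A_old = 0.78^(1/0.34) = 0.78^2.941
ln(A_new/A_old) = ln 0.78 / 0.34 = -0.2485 / 0.34 = -0.7308
A_new/A_old = e^-0.7308 ≈ 0.4815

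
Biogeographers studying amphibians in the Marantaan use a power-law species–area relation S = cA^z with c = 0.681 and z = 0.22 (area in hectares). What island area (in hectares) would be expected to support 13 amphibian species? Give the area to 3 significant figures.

663000 hectares

13 = 0.681 × A^0.22  ⇒  A^0.22 = 13/0.681 = 19.09
ln A = ln(19.09) / 0.22 = 2.9491 / 0.22 = 13.4052
A = e^13.4052 ≈ 663439 hectares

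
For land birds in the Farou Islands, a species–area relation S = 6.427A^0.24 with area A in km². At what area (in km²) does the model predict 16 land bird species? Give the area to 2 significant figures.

16 = 6.427 × A^0.24  ⇒  A^0.24 = 16/6.427 = 2.489
ln A = ln(2.489) / 0.24 = 0.9121 / 0.24 = 3.8003
A = e^3.8003 ≈ 44.72 km²

45 km²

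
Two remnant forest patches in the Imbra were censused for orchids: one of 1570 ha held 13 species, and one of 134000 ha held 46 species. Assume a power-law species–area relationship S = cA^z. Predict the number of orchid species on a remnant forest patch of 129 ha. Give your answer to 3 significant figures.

6.39

z = ln(46/13) / ln(134000/1570) = 1.2637 / 4.4468 = 0.2842
c = 13 / 1570^0.2842 = 13 / 8.095 = 1.606
S₃ = 1.606 × 129^0.2842 = 1.606 × 3.979 ≈ 6.39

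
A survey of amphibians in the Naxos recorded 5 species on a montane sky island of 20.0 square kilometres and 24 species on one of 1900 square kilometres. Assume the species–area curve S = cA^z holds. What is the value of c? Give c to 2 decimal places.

1.78

z = ln(S₂/S₁) / ln(A₂/A₁) = ln(24/5) / ln(1900/20) = 1.5686 / 4.5539 = 0.3445
c = S₁ / A₁^z = 5 / 20^0.3445 = 5 / 2.806 = 1.782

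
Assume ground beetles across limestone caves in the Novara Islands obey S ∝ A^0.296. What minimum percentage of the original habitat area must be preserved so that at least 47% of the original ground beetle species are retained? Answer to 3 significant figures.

Need (A_new/A_old)^0.296 = 0.47, so A_new/A_old = 0.47^(1/0.296) = 0.47^3.378
ln(A_new/A_old) = ln 0.47 / 0.296 = -0.7550 / 0.296 = -2.5508
A_new/A_old = e^-2.5508 ≈ 0.07802

7.80%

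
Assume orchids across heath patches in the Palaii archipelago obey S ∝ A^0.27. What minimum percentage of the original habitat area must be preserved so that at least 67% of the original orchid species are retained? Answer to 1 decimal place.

Need (A_new/A_old)^0.27 = 0.67, so A_new/A_old = 0.67^(1/0.27) = 0.67^3.704
ln(A_new/A_old) = ln 0.67 / 0.27 = -0.4005 / 0.27 = -1.4833
A_new/A_old = e^-1.4833 ≈ 0.2269

22.7%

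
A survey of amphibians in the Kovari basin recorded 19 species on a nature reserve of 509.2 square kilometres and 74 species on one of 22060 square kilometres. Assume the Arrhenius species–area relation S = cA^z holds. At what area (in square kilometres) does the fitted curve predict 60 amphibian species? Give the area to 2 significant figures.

z = ln(74/19) / ln(22060/509.2) = 1.3596 / 3.7687 = 0.3608
c = 19 / 509.2^0.3608 = 19 / 9.475 = 2.005
A = (60/2.005)^(1/0.3608) ⇒ ln A = ln(29.92)/0.3608 = 9.4202
A = e^9.4202 ≈ 12335 square kilometres

12000 square kilometres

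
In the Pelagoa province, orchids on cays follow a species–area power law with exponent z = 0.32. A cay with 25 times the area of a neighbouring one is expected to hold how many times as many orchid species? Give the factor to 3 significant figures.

S₂/S₁ = (A₂/A₁)^z = 25^0.32
ln(S₂/S₁) = 0.32 × ln 25 = 0.32 × 3.2189 = 1.0300
S₂/S₁ = e^1.0300 ≈ 2.801

2.80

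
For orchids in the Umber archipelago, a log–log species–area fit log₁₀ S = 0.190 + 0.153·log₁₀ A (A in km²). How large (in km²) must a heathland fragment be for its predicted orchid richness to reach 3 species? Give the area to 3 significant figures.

3 = 1.549 × A^0.153  ⇒  A^0.153 = 3/1.549 = 1.937
ln A = ln(1.937) / 0.153 = 0.6611 / 0.153 = 4.3211
A = e^4.3211 ≈ 75.27 km²

75.3 km²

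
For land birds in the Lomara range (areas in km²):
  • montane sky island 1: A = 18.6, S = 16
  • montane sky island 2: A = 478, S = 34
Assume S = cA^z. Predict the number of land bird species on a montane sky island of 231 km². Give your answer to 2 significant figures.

29

z = ln(34/16) / ln(478/18.6) = 0.7538 / 3.2464 = 0.2322
c = 16 / 18.6^0.2322 = 16 / 1.971 = 8.116
S₃ = 8.116 × 231^0.2322 = 8.116 × 3.538 ≈ 28.72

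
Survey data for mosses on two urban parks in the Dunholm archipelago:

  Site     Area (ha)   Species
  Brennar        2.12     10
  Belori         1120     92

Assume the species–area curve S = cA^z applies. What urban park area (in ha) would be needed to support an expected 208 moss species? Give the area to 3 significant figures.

11200 ha

z = ln(92/10) / ln(1120/2.12) = 2.2192 / 6.2697 = 0.3540
c = 10 / 2.12^0.3540 = 10 / 1.305 = 7.665
A = (208/7.665)^(1/0.3540) ⇒ ln A = ln(27.14)/0.3540 = 9.3257
A = e^9.3257 ≈ 11223 ha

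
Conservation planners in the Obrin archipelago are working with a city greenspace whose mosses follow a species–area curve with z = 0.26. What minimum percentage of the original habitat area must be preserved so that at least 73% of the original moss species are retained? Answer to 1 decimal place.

29.8%

Need (A_new/A_old)^0.26 = 0.73, so A_new/A_old = 0.73^(1/0.26) = 0.73^3.846
ln(A_new/A_old) = ln 0.73 / 0.26 = -0.3147 / 0.26 = -1.2104
A_new/A_old = e^-1.2104 ≈ 0.2981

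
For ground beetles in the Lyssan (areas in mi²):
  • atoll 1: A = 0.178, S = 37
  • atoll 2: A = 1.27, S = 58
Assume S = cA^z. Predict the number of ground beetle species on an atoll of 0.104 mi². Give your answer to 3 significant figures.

z = ln(58/37) / ln(1.27/0.178) = 0.4495 / 1.9650 = 0.2288
c = 37 / 0.178^0.2288 = 37 / 0.6738 = 54.91
S₃ = 54.91 × 0.104^0.2288 = 54.91 × 0.5958 ≈ 32.72

32.7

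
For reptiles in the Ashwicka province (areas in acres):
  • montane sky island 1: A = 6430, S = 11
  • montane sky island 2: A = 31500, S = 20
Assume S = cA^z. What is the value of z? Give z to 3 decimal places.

Taking logs: ln S = ln c + z ln A, so z = (ln S₂ − ln S₁)/(ln A₂ − ln A₁).
z = ln(20/11) / ln(31500/6430) = ln(1.818) / ln(4.899) = 0.5978 / 1.5890 = 0.3762

0.376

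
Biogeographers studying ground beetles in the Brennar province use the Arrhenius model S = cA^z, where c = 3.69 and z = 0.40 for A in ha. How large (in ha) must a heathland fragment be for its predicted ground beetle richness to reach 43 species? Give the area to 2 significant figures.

43 = 3.69 × A^0.4  ⇒  A^0.4 = 43/3.69 = 11.65
ln A = ln(11.65) / 0.4 = 2.4556 / 0.4 = 6.1389
A = e^6.1389 ≈ 463.6 ha

460 ha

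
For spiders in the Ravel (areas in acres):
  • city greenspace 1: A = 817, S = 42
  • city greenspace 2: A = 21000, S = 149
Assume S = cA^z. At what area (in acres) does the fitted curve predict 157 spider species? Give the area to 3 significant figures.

z = ln(149/42) / ln(21000/817) = 1.2663 / 3.2466 = 0.3900
c = 42 / 817^0.3900 = 42 / 13.67 = 3.072
A = (157/3.072)^(1/0.3900) ⇒ ln A = ln(51.11)/0.3900 = 10.0864
A = e^10.0864 ≈ 24013 acres

24000 acres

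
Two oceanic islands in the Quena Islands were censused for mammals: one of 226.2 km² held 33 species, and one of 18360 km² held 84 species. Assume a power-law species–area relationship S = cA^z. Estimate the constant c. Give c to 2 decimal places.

10.43

z = ln(S₂/S₁) / ln(A₂/A₁) = ln(84/33) / ln(18360/226.2) = 0.9343 / 4.3965 = 0.2125
c = S₁ / A₁^z = 33 / 226.2^0.2125 = 33 / 3.165 = 10.43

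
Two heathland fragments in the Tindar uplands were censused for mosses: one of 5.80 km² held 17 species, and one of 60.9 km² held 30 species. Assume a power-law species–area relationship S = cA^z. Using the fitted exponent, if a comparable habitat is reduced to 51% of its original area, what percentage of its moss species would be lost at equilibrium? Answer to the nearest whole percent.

15%

z = ln(30/17) / ln(60.9/5.8) = 0.5680 / 2.3514 = 0.2416
S_new/S_old = (A_new/A_old)^z = 0.51^0.2416 = exp(0.2416 × -0.6733) = 0.8499
Fraction lost = 1 − 0.8499 = 0.1501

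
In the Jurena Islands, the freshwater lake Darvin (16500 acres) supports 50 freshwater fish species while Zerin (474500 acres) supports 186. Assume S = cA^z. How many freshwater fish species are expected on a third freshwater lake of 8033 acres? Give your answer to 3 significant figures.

z = ln(186/50) / ln(474500/16500) = 1.3137 / 3.3589 = 0.3911
c = 50 / 16500^0.3911 = 50 / 44.62 = 1.121
S₃ = 1.121 × 8033^0.3911 = 1.121 × 33.67 ≈ 37.73

37.7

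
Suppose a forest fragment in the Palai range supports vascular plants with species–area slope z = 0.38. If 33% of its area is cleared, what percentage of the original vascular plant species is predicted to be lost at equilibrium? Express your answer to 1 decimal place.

S_new/S_old = (A_new/A_old)^z = 0.67^0.38
= exp(0.38 × ln 0.67) = exp(0.38 × -0.4005) = exp(-0.1522) ≈ 0.8588
Fraction lost = 1 − 0.8588 = 0.1412

14.1%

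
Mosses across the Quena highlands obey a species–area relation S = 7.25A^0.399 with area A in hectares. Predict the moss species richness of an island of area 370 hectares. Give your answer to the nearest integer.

S = 7.25 × 370^0.399
ln S = ln 7.25 + 0.399 × ln 370 = 1.9810 + 0.399 × 5.9135 = 4.3405
S = e^4.3405 ≈ 76.75

77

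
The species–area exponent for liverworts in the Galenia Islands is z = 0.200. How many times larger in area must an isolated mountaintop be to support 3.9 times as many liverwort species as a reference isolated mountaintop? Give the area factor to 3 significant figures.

902

(A₂/A₁)^0.2 = 3.9, so A₂/A₁ = 3.9^(1/0.2) = 3.9^5
ln(A₂/A₁) = ln 3.9 / 0.2 = 1.3610 / 0.2 = 6.8049
A₂/A₁ = e^6.8049 ≈ 902.2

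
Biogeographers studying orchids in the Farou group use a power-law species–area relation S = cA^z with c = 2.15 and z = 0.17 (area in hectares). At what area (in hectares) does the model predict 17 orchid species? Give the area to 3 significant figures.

192000 hectares

17 = 2.15 × A^0.17  ⇒  A^0.17 = 17/2.15 = 7.907
ln A = ln(7.907) / 0.17 = 2.0677 / 0.17 = 12.1632
A = e^12.1632 ≈ 191608 hectares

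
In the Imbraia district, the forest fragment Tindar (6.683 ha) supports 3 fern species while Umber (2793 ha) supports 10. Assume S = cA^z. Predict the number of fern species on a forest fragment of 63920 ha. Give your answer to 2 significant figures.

z = ln(10/3) / ln(2793/6.683) = 1.2040 / 6.0353 = 0.1995
c = 3 / 6.683^0.1995 = 3 / 1.461 = 2.054
S₃ = 2.054 × 63920^0.1995 = 2.054 × 9.092 ≈ 18.67

19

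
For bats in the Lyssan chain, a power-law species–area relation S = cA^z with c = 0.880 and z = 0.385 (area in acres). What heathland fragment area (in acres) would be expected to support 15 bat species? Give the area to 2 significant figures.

1600 acres

15 = 0.88 × A^0.385  ⇒  A^0.385 = 15/0.88 = 17.05
ln A = ln(17.05) / 0.385 = 2.8359 / 0.385 = 7.3659
A = e^7.3659 ≈ 1581 acres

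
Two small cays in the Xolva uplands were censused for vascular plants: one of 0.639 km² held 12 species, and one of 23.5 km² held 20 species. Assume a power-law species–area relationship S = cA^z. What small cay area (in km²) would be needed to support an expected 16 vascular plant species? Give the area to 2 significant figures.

4.9 km²

z = ln(20/12) / ln(23.5/0.639) = 0.5108 / 3.6049 = 0.1417
c = 12 / 0.639^0.1417 = 12 / 0.9385 = 12.79
A = (16/12.79)^(1/0.1417) ⇒ ln A = ln(1.251)/0.1417 = 1.5823
A = e^1.5823 ≈ 4.866 km²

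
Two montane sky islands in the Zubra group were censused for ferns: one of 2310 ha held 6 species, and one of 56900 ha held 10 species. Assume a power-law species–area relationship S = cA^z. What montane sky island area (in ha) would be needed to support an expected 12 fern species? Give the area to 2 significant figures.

180000 ha

z = ln(10/6) / ln(56900/2310) = 0.5108 / 3.2040 = 0.1594
c = 6 / 2310^0.1594 = 6 / 3.438 = 1.745
A = (12/1.745)^(1/0.1594) ⇒ ln A = ln(6.875)/0.1594 = 12.0926
A = e^12.0926 ≈ 178550 ha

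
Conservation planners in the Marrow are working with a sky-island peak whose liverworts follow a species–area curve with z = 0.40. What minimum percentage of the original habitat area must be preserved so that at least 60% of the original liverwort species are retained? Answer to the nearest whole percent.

28%

Need (A_new/A_old)^0.4 = 0.6, so A_new/A_old = 0.6^(1/0.4) = 0.6^2.5
ln(A_new/A_old) = ln 0.6 / 0.4 = -0.5108 / 0.4 = -1.2771
A_new/A_old = e^-1.2771 ≈ 0.2789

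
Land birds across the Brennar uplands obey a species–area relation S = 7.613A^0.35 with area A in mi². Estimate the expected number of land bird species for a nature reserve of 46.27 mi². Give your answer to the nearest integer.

S = 7.613 × 46.27^0.35
ln S = ln 7.613 + 0.35 × ln 46.27 = 2.0299 + 0.35 × 3.8345 = 3.3719
S = e^3.3719 ≈ 29.13

29 species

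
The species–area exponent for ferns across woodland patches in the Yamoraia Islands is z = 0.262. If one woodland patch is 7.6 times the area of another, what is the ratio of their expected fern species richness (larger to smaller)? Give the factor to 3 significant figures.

1.70

S₂/S₁ = (A₂/A₁)^z = 7.6^0.262
ln(S₂/S₁) = 0.262 × ln 7.6 = 0.262 × 2.0281 = 0.5314
S₂/S₁ = e^0.5314 ≈ 1.701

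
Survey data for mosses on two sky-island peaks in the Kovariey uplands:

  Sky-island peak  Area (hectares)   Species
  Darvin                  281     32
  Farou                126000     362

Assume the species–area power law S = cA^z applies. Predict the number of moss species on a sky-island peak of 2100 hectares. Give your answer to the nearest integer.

71

z = ln(362/32) / ln(126000/281) = 2.4259 / 6.1057 = 0.3973
c = 32 / 281^0.3973 = 32 / 9.395 = 3.406
S₃ = 3.406 × 2100^0.3973 = 3.406 × 20.89 ≈ 71.16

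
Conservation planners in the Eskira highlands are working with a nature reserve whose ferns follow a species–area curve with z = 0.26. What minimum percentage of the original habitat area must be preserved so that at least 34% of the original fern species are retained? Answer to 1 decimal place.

1.6%

Need (A_new/A_old)^0.26 = 0.34, so A_new/A_old = 0.34^(1/0.26) = 0.34^3.846
ln(A_new/A_old) = ln 0.34 / 0.26 = -1.0788 / 0.26 = -4.1493
A_new/A_old = e^-4.1493 ≈ 0.01578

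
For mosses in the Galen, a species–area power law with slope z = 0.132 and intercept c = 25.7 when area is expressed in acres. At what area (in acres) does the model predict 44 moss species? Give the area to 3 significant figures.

58.8 acres

44 = 25.7 × A^0.132  ⇒  A^0.132 = 44/25.7 = 1.712
ln A = ln(1.712) / 0.132 = 0.5377 / 0.132 = 4.0735
A = e^4.0735 ≈ 58.76 acres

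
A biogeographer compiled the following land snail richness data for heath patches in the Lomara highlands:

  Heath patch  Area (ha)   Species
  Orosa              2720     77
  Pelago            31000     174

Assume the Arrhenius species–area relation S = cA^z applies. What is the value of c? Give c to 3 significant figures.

z = ln(S₂/S₁) / ln(A₂/A₁) = ln(174/77) / ln(31000/2720) = 0.8152 / 2.4334 = 0.3350
c = S₁ / A₁^z = 77 / 2720^0.3350 = 77 / 14.15 = 5.443

5.44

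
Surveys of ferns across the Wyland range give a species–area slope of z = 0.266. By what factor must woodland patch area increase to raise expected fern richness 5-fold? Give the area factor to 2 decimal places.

424.33

(A₂/A₁)^0.266 = 5, so A₂/A₁ = 5^(1/0.266) = 5^3.759
ln(A₂/A₁) = ln 5 / 0.266 = 1.6094 / 0.266 = 6.0505
A₂/A₁ = e^6.0505 ≈ 424.3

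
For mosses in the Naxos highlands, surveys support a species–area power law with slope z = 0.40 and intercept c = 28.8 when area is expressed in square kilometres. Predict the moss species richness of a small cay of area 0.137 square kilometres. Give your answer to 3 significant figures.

S = 28.8 × 0.137^0.4 = 28.8 × 0.4515 ≈ 13

13.0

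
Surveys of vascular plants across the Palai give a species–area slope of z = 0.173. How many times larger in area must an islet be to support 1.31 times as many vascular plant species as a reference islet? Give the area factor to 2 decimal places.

(A₂/A₁)^0.173 = 1.31, so A₂/A₁ = 1.31^(1/0.173) = 1.31^5.78
ln(A₂/A₁) = ln 1.31 / 0.173 = 0.2700 / 0.173 = 1.5609
A₂/A₁ = e^1.5609 ≈ 4.763

4.76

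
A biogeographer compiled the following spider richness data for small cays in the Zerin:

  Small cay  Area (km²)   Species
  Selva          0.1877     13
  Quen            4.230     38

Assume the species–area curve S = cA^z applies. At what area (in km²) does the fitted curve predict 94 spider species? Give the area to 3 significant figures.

58.7 km²

z = ln(38/13) / ln(4.23/0.1877) = 1.0726 / 3.1151 = 0.3443
c = 13 / 0.1877^0.3443 = 13 / 0.5621 = 23.13
A = (94/23.13)^(1/0.3443) ⇒ ln A = ln(4.065)/0.3443 = 4.0725
A = e^4.0725 ≈ 58.71 km²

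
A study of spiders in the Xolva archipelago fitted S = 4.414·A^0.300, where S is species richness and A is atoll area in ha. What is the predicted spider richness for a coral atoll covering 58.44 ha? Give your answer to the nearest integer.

S = 4.414 × 58.44^0.3
ln S = ln 4.414 + 0.3 × ln 58.44 = 1.4848 + 0.3 × 4.0680 = 2.7052
S = e^2.7052 ≈ 14.96

15 species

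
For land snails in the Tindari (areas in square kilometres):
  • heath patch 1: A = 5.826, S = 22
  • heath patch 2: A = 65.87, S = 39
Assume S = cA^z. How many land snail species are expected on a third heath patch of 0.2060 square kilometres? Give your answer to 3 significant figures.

z = ln(39/22) / ln(65.87/5.826) = 0.5725 / 2.4254 = 0.2361
c = 22 / 5.826^0.2361 = 22 / 1.516 = 14.51
S₃ = 14.51 × 0.206^0.2361 = 14.51 × 0.6887 ≈ 9.995

10.0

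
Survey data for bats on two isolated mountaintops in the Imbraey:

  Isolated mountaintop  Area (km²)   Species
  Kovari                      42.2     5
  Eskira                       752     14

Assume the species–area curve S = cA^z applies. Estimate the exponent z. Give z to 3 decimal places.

0.357

Taking logs: ln S = ln c + z ln A, so z = (ln S₂ − ln S₁)/(ln A₂ − ln A₁).
z = ln(14/5) / ln(752/42.2) = ln(2.8) / ln(17.82) = 1.0296 / 2.8803 = 0.3575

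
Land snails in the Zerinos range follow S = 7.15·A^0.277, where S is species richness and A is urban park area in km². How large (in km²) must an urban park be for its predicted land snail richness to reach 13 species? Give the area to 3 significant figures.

8.66 km²

13 = 7.15 × A^0.277  ⇒  A^0.277 = 13/7.15 = 1.818
ln A = ln(1.818) / 0.277 = 0.5978 / 0.277 = 2.1583
A = e^2.1583 ≈ 8.656 km²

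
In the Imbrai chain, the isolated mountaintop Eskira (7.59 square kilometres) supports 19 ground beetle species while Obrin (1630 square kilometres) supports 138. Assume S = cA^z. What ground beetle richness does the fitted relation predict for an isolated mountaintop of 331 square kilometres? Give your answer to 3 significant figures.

z = ln(138/19) / ln(1630/7.59) = 1.9828 / 5.3695 = 0.3693
c = 19 / 7.59^0.3693 = 19 / 2.114 = 8.989
S₃ = 8.989 × 331^0.3693 = 8.989 × 8.521 ≈ 76.6

76.6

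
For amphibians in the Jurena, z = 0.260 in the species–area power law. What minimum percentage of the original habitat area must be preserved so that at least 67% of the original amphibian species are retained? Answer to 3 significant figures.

21.4%

Need (A_new/A_old)^0.26 = 0.67, so A_new/A_old = 0.67^(1/0.26) = 0.67^3.846
ln(A_new/A_old) = ln 0.67 / 0.26 = -0.4005 / 0.26 = -1.5403
A_new/A_old = e^-1.5403 ≈ 0.2143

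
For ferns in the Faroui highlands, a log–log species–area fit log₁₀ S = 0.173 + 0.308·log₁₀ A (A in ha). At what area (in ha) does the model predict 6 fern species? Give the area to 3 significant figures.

92.2 ha

6 = 1.489 × A^0.308  ⇒  A^0.308 = 6/1.489 = 4.029
ln A = ln(4.029) / 0.308 = 1.3934 / 0.308 = 4.5241
A = e^4.5241 ≈ 92.21 ha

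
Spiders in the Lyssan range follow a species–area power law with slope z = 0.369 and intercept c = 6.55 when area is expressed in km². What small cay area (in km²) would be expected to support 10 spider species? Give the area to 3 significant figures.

10 = 6.55 × A^0.369  ⇒  A^0.369 = 10/6.55 = 1.527
ln A = ln(1.527) / 0.369 = 0.4231 / 0.369 = 1.1467
A = e^1.1467 ≈ 3.148 km²

3.15 km²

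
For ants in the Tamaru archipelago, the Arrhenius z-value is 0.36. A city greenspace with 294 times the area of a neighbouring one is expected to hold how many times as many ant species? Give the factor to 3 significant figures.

7.74

S₂/S₁ = (A₂/A₁)^z = 294^0.36
ln(S₂/S₁) = 0.36 × ln 294 = 0.36 × 5.6836 = 2.0461
S₂/S₁ = e^2.0461 ≈ 7.738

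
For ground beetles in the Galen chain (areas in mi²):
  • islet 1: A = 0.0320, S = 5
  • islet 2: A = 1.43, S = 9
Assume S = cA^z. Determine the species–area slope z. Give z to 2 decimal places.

Taking logs: ln S = ln c + z ln A, so z = (ln S₂ − ln S₁)/(ln A₂ − ln A₁).
z = ln(9/5) / ln(1.43/0.032) = ln(1.8) / ln(44.69) = 0.5878 / 3.7997 = 0.1547

0.15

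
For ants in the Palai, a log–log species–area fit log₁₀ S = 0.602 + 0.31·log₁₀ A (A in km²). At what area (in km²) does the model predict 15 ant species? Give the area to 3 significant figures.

71.1 km²

15 = 3.999 × A^0.31  ⇒  A^0.31 = 15/3.999 = 3.751
ln A = ln(3.751) / 0.31 = 1.3219 / 0.31 = 4.2642
A = e^4.2642 ≈ 71.11 km²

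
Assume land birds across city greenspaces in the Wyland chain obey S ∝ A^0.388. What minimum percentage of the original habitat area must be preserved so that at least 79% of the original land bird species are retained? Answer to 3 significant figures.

54.5%

Need (A_new/A_old)^0.388 = 0.79, so A_new/A_old = 0.79^(1/0.388) = 0.79^2.577
ln(A_new/A_old) = ln 0.79 / 0.388 = -0.2357 / 0.388 = -0.6075
A_new/A_old = e^-0.6075 ≈ 0.5447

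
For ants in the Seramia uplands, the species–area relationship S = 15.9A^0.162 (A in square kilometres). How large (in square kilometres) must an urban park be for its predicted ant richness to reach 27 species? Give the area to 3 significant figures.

26.3 square kilometres

27 = 15.9 × A^0.162  ⇒  A^0.162 = 27/15.9 = 1.698
ln A = ln(1.698) / 0.162 = 0.5295 / 0.162 = 3.2686
A = e^3.2686 ≈ 26.28 square kilometres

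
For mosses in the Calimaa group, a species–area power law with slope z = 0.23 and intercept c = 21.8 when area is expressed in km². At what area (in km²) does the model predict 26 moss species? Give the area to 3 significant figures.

2.15 km²

26 = 21.8 × A^0.23  ⇒  A^0.23 = 26/21.8 = 1.193
ln A = ln(1.193) / 0.23 = 0.1762 / 0.23 = 0.7660
A = e^0.7660 ≈ 2.151 km²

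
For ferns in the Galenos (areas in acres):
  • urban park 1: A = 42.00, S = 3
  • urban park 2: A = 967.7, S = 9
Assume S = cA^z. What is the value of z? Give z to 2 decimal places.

0.35

Taking logs: ln S = ln c + z ln A, so z = (ln S₂ − ln S₁)/(ln A₂ − ln A₁).
z = ln(9/3) / ln(967.7/42) = ln(3) / ln(23.04) = 1.0986 / 3.1373 = 0.3502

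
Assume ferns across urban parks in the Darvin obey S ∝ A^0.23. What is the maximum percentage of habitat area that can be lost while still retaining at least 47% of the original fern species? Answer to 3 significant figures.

Need (A_new/A_old)^0.23 = 0.47, so A_new/A_old = 0.47^(1/0.23) = 0.47^4.348
ln(A_new/A_old) = ln 0.47 / 0.23 = -0.7550 / 0.23 = -3.2827
A_new/A_old = e^-3.2827 ≈ 0.03753
Fraction that can be lost = 1 − 0.03753 = 0.9625

96.2%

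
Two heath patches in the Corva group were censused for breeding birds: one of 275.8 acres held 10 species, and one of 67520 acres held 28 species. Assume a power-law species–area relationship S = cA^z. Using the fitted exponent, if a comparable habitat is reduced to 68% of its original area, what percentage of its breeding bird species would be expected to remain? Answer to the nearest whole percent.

z = ln(28/10) / ln(67520/275.8) = 1.0296 / 5.5005 = 0.1872
S_new/S_old = (A_new/A_old)^z = 0.68^0.1872 = exp(0.1872 × -0.3857) = 0.9304

93%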